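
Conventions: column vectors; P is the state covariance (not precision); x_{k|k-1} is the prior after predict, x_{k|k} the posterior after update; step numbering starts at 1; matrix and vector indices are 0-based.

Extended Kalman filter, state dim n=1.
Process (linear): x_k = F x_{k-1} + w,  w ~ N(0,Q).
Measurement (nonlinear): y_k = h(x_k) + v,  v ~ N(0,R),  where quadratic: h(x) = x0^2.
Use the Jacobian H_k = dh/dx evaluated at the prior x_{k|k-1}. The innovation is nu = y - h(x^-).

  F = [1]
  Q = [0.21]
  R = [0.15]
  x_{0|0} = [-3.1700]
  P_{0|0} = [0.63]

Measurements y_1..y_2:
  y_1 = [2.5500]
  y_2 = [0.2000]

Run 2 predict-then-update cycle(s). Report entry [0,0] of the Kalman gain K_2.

K[0,0] = -0.2403

step 1: x^-=[-3.1700]  P^-=[0.8400]  H_jac=[-6.3400]  S=[33.9143]  K=[-0.1570]  nu=[-7.4989]  x^+=[-1.9924]  P^+=[0.0037]
step 2: x^-=[-1.9924]  P^-=[0.2137]  H_jac=[-3.9849]  S=[3.5436]  K=[-0.2403]  nu=[-3.7698]  x^+=[-1.0865]  P^+=[0.0090]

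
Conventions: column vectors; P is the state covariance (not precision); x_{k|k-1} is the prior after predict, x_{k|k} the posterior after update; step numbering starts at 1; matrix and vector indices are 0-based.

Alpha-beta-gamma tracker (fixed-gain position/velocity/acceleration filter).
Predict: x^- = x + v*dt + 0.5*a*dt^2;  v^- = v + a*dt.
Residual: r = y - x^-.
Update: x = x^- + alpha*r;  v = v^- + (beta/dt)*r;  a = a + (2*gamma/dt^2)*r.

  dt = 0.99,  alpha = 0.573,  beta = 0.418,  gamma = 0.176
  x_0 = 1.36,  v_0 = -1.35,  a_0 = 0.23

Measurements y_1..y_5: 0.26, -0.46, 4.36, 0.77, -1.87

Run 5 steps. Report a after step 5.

a_post = -1.8562

step 1: x_pred=0.1362  r=0.1238  x^+=0.2071  v^+=-1.0700  a^+=0.2745
step 2: x_pred=-0.7177  r=0.2577  x^+=-0.5700  v^+=-0.6895  a^+=0.3670
step 3: x_pred=-1.0728  r=5.4328  x^+=2.0402  v^+=1.9677  a^+=2.3182
step 4: x_pred=5.1242  r=-4.3542  x^+=2.6292  v^+=2.4242  a^+=0.7544
step 5: x_pred=5.3989  r=-7.2689  x^+=1.2338  v^+=0.1020  a^+=-1.8562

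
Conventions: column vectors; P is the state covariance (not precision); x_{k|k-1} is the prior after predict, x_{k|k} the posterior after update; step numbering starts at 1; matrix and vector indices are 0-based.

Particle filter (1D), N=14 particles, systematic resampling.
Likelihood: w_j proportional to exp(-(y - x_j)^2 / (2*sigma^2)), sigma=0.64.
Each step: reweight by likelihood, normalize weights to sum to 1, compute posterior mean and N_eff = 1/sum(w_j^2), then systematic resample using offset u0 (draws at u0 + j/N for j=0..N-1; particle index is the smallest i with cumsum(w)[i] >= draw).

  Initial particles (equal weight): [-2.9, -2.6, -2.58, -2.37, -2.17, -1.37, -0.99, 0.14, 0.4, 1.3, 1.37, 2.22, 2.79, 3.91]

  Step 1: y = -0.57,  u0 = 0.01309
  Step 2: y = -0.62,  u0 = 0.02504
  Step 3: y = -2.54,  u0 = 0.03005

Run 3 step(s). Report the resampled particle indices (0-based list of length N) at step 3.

step 1: w=[0.0006, 0.0029, 0.0032, 0.0086, 0.0198, 0.2059, 0.3625, 0.2430, 0.1426, 0.0063, 0.0045, 0.0000, 0.0000, 0.0000]  mean=-0.6164  Neff=3.9411  idx=[3, 5, 5, 5, 6, 6, 6, 6, 6, 7, 7, 7, 8, 8]
step 2: w=[0.0030, 0.0645, 0.0645, 0.0645, 0.1084, 0.1084, 0.1084, 0.1084, 0.1084, 0.0633, 0.0633, 0.0633, 0.0360, 0.0360]  mean=-0.7532  Neff=11.6569  idx=[1, 2, 3, 4, 5, 5, 6, 7, 7, 8, 9, 10, 11, 12]
step 3: w=[0.2006, 0.2006, 0.2006, 0.0568, 0.0568, 0.0568, 0.0568, 0.0568, 0.0568, 0.0568, 0.0002, 0.0002, 0.0002, 0.0000]  mean=-1.2181  Neff=6.9773  idx=[0, 0, 0, 1, 1, 1, 2, 2, 2, 4, 5, 6, 8, 9]

resampled_idx = [0, 0, 0, 1, 1, 1, 2, 2, 2, 4, 5, 6, 8, 9]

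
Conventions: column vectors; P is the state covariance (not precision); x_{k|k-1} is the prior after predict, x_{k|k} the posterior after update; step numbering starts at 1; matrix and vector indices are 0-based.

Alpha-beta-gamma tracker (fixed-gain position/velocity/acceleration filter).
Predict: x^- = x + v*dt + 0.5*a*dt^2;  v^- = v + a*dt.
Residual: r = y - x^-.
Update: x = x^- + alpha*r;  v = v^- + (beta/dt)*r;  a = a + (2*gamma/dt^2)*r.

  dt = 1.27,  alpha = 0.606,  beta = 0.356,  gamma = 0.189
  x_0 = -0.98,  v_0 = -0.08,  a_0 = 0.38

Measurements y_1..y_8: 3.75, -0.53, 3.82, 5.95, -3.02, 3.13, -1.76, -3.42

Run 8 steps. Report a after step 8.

a_post = 0.5796

step 1: x_pred=-0.7751  r=4.5251  x^+=1.9671  v^+=1.6711  a^+=1.4405
step 2: x_pred=5.2511  r=-5.7811  x^+=1.7477  v^+=1.8800  a^+=0.0857
step 3: x_pred=4.2044  r=-0.3844  x^+=3.9715  v^+=1.8810  a^+=-0.0044
step 4: x_pred=6.3568  r=-0.4068  x^+=6.1103  v^+=1.7614  a^+=-0.0998
step 5: x_pred=8.2668  r=-11.2868  x^+=1.4270  v^+=-1.5292  a^+=-2.7449
step 6: x_pred=-2.7287  r=5.8587  x^+=0.8217  v^+=-3.3730  a^+=-1.3719
step 7: x_pred=-4.5684  r=2.8084  x^+=-2.8665  v^+=-4.3280  a^+=-0.7137
step 8: x_pred=-8.9387  r=5.5187  x^+=-5.5944  v^+=-3.6875  a^+=0.5796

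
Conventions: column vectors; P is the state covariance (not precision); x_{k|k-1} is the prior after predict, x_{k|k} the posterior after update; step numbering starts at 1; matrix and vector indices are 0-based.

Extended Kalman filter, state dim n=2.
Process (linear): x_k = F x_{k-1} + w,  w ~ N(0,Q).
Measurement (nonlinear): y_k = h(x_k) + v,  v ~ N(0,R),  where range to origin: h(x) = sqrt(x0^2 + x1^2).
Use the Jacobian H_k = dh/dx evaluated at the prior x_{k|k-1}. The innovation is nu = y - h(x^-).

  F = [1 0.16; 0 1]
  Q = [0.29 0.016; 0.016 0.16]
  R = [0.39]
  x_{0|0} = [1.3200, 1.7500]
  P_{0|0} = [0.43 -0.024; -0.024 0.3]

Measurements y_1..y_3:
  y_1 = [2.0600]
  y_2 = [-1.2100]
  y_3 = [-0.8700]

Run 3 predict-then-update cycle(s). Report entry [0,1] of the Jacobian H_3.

H_jac[0,1] = 0.9999

step 1: x^-=[1.6000, 1.7500]  P^-=[0.7200 0.0400; 0.0400 0.4600]  H_jac=[0.6748 0.7380]  S=[1.0082]  K=[0.5112; 0.3635]  nu=[-0.3112]  x^+=[1.4409, 1.6369]  P^+=[0.4566 -0.1473; -0.1473 0.3268]
step 2: x^-=[1.7028, 1.6369]  P^-=[0.7078 -0.0790; -0.0790 0.4868]  H_jac=[0.7209 0.6930]  S=[0.9127]  K=[0.4991; 0.3072]  nu=[-3.5720]  x^+=[-0.0799, 0.5396]  P^+=[0.4805 -0.2190; -0.2190 0.4007]
step 3: x^-=[0.0065, 0.5396]  P^-=[0.7107 -0.1389; -0.1389 0.5607]  H_jac=[0.0120 0.9999]  S=[0.9474]  K=[-0.1376; 0.5900]  nu=[-1.4097]  x^+=[0.2004, -0.2921]  P^+=[0.6927 -0.0620; -0.0620 0.2309]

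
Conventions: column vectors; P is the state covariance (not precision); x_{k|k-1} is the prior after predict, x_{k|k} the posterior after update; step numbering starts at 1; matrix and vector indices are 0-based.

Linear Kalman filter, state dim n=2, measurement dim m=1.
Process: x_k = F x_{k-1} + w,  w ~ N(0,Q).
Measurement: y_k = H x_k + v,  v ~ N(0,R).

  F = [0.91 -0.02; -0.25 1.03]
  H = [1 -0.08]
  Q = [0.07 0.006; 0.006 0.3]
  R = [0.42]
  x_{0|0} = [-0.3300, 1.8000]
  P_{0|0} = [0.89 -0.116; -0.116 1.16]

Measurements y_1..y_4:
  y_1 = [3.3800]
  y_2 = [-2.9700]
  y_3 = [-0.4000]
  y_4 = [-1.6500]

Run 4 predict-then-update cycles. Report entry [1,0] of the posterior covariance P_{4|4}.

step 1: x^-=[-0.3363, 1.9365]  P^-=[0.8117 -0.3297; -0.3297 1.6460]  S=[1.2950]  K=[0.6472; -0.3563]  nu=[3.8712]  x^+=[2.1690, 0.5573]  P^+=[0.2693 -0.0311; -0.0311 1.4816]
step 2: x^-=[1.9627, 0.0318]  P^-=[0.2948 -0.1151; -0.1151 1.9047]  S=[0.7454]  K=[0.4078; -0.3589]  nu=[-4.9301]  x^+=[-0.0478, 1.8010]  P^+=[0.1708 -0.0060; -0.0060 1.8087]
step 3: x^-=[-0.0796, 1.8670]  P^-=[0.2124 -0.0758; -0.0758 2.2327]  S=[0.6588]  K=[0.3316; -0.3862]  nu=[-0.1711]  x^+=[-0.1363, 1.9330]  P^+=[0.1399 0.0086; 0.0086 2.1344]
step 4: x^-=[-0.1627, 2.0251]  P^-=[0.1864 -0.0617; -0.0617 2.5687]  S=[0.6328]  K=[0.3024; -0.4223]  nu=[-1.3253]  x^+=[-0.5635, 2.5848]  P^+=[0.1286 0.0191; 0.0191 2.4559]

P_post[1,0] = 0.0191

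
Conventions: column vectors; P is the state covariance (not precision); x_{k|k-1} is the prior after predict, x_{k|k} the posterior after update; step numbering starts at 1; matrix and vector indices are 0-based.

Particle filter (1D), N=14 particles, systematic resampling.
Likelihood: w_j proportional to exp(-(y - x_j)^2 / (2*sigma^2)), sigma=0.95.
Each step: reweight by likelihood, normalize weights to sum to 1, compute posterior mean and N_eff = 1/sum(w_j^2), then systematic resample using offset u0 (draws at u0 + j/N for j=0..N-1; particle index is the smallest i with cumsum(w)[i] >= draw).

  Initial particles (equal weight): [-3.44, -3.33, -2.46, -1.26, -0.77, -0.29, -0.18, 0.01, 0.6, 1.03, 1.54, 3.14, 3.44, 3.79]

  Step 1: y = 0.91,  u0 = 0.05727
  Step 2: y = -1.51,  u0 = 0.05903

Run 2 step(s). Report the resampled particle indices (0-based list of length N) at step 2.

step 1: w=[0.0000, 0.0000, 0.0004, 0.0155, 0.0442, 0.0951, 0.1093, 0.1348, 0.2002, 0.2094, 0.1694, 0.0134, 0.0061, 0.0021]  mean=0.5674  Neff=6.4846  idx=[4, 5, 6, 7, 7, 8, 8, 8, 9, 9, 9, 10, 10, 11]
step 2: w=[0.3003, 0.1783, 0.1527, 0.1131, 0.1131, 0.0345, 0.0345, 0.0345, 0.0114, 0.0114, 0.0114, 0.0024, 0.0024, 0.0000]  mean=-0.2036  Neff=5.7188  idx=[0, 0, 0, 0, 1, 1, 2, 2, 2, 3, 4, 4, 6, 10]

resampled_idx = [0, 0, 0, 0, 1, 1, 2, 2, 2, 3, 4, 4, 6, 10]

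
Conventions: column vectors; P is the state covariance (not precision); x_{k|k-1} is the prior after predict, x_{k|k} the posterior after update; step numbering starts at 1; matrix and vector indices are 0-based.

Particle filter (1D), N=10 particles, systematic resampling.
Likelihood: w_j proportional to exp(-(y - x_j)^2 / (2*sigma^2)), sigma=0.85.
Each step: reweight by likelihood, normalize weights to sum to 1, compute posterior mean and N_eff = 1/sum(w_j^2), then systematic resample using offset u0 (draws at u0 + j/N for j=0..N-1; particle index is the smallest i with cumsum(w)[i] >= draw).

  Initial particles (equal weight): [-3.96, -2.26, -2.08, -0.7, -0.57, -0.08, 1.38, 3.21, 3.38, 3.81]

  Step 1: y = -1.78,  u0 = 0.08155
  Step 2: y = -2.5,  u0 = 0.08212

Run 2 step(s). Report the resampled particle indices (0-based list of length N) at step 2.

step 1: w=[0.0134, 0.3072, 0.3386, 0.1608, 0.1308, 0.0488, 0.0004, 0.0000, 0.0000, 0.0000]  mean=-1.6424  Neff=3.9282  idx=[1, 1, 1, 2, 2, 2, 3, 3, 4, 5]
step 2: w=[0.1644, 0.1644, 0.1644, 0.1515, 0.1515, 0.1515, 0.0182, 0.0182, 0.0130, 0.0030]  mean=-2.0931  Neff=6.6325  idx=[0, 1, 1, 2, 2, 3, 4, 4, 5, 7]

resampled_idx = [0, 1, 1, 2, 2, 3, 4, 4, 5, 7]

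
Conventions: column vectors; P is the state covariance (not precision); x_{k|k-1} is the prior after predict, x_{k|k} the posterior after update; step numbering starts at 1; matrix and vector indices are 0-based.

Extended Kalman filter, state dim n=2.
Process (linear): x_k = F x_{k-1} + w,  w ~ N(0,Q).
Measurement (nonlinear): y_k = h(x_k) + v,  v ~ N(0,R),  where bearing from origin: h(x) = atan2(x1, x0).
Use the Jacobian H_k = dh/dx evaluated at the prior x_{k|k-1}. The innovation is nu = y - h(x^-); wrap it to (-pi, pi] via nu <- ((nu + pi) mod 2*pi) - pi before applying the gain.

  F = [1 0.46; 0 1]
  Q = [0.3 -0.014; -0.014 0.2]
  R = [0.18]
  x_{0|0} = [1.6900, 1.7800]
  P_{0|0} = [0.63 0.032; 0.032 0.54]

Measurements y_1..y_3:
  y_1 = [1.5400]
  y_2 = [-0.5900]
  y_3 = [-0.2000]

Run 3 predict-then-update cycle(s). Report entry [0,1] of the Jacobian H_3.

step 1: x^-=[2.5088, 1.7800]  P^-=[1.0737 0.2664; 0.2664 0.7400]  H_jac=[-0.1881 0.2651]  S=[0.2434]  K=[-0.5395; 0.6001]  nu=[0.9229]  x^+=[2.0108, 2.3338]  P^+=[1.0028 0.3452; 0.3452 0.6523]
step 2: x^-=[3.0844, 2.3338]  P^-=[1.7585 0.6313; 0.6313 0.8523]  H_jac=[-0.1560 0.2062]  S=[0.2184]  K=[-0.6601; 0.3537]  nu=[-1.2377]  x^+=[3.9014, 1.8961]  P^+=[1.6633 0.6823; 0.6823 0.8250]
step 3: x^-=[4.7736, 1.8961]  P^-=[2.7656 1.0478; 1.0478 1.0250]  H_jac=[-0.0719 0.1809]  S=[0.2006]  K=[-0.0457; 0.5492]  nu=[-0.5781]  x^+=[4.8000, 1.5786]  P^+=[2.7652 1.0528; 1.0528 0.9645]

H_jac[0,1] = 0.1809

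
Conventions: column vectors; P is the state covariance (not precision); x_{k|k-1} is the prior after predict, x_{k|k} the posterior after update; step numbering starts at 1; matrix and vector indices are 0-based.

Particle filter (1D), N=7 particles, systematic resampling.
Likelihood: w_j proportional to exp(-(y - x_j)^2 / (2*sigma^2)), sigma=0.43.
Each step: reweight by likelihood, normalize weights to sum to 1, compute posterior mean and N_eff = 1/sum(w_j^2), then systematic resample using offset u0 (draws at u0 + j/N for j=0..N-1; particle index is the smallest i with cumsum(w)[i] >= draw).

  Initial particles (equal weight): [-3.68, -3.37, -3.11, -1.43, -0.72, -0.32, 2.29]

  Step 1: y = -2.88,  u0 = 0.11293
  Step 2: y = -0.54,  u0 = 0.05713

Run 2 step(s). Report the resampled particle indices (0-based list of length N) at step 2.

step 1: w=[0.1129, 0.3328, 0.5521, 0.0022, 0.0000, 0.0000, 0.0000]  mean=-3.2572  Neff=2.3344  idx=[1, 1, 1, 2, 2, 2, 2]
step 2: w=[0.0055, 0.0055, 0.0055, 0.2459, 0.2459, 0.2459, 0.2459]  mean=-3.1143  Neff=4.1342  idx=[3, 3, 4, 4, 5, 6, 6]

resampled_idx = [3, 3, 4, 4, 5, 6, 6]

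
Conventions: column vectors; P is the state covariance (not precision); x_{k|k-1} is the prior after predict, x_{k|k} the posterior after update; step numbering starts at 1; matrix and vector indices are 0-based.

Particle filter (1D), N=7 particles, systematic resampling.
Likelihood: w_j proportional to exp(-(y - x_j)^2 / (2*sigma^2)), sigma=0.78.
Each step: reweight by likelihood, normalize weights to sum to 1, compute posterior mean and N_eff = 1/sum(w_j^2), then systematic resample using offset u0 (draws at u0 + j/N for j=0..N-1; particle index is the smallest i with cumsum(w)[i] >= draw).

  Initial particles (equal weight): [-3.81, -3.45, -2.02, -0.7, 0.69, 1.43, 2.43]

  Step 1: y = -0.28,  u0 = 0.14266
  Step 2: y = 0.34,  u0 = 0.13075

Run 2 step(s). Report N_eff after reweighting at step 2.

N_eff = 5.2394

step 1: w=[0.0000, 0.0002, 0.0553, 0.5756, 0.3071, 0.0602, 0.0016]  mean=-0.2135  Neff=2.3129  idx=[3, 3, 3, 3, 4, 4, 6]
step 2: w=[0.1181, 0.1181, 0.1181, 0.1181, 0.2598, 0.2598, 0.0079]  mean=0.0471  Neff=5.2394  idx=[1, 2, 3, 4, 4, 5, 5]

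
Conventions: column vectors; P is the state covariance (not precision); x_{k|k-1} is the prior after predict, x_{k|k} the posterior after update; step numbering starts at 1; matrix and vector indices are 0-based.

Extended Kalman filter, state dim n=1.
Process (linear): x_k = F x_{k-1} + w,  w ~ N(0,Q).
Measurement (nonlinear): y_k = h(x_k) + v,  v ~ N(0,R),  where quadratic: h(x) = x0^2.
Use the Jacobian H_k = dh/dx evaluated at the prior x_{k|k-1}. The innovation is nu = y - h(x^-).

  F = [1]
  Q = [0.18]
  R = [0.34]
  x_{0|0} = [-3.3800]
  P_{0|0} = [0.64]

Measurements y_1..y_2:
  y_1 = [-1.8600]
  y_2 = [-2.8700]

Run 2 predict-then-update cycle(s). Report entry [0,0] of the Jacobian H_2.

H_jac[0,0] = -2.8650

step 1: x^-=[-3.3800]  P^-=[0.8200]  H_jac=[-6.7600]  S=[37.8120]  K=[-0.1466]  nu=[-13.2844]  x^+=[-1.4325]  P^+=[0.0074]
step 2: x^-=[-1.4325]  P^-=[0.1874]  H_jac=[-2.8650]  S=[1.8781]  K=[-0.2858]  nu=[-4.9221]  x^+=[-0.0256]  P^+=[0.0339]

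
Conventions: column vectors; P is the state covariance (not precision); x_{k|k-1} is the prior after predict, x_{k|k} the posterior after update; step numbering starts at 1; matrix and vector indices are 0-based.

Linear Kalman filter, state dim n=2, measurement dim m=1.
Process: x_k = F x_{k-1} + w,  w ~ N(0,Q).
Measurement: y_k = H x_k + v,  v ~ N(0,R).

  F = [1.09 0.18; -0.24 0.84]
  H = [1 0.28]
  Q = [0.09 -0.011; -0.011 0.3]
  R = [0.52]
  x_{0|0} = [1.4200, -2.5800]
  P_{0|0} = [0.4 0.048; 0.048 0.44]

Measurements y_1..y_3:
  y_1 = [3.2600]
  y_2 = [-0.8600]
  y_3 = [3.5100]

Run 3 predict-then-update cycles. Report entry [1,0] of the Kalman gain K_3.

K[1,0] = 0.1867

step 1: x^-=[1.0834, -2.5080]  P^-=[0.5983 -0.0072; -0.0072 0.6142]  S=[1.1624]  K=[0.5130; 0.1417]  nu=[2.8788]  x^+=[2.5602, -2.1000]  P^+=[0.2924 -0.0917; -0.0917 0.5908]
step 2: x^-=[2.4126, -2.3785]  P^-=[0.4206 -0.0782; -0.0782 0.7707]  S=[0.9572]  K=[0.4165; 0.1437]  nu=[-2.6066]  x^+=[1.3269, -2.7532]  P^+=[0.2545 -0.1355; -0.1355 0.7509]
step 3: x^-=[0.9508, -2.6311]  P^-=[0.3636 -0.0823; -0.0823 0.8992]  S=[0.9080]  K=[0.3750; 0.1867]  nu=[3.2959]  x^+=[2.1869, -2.0159]  P^+=[0.2359 -0.1458; -0.1458 0.8675]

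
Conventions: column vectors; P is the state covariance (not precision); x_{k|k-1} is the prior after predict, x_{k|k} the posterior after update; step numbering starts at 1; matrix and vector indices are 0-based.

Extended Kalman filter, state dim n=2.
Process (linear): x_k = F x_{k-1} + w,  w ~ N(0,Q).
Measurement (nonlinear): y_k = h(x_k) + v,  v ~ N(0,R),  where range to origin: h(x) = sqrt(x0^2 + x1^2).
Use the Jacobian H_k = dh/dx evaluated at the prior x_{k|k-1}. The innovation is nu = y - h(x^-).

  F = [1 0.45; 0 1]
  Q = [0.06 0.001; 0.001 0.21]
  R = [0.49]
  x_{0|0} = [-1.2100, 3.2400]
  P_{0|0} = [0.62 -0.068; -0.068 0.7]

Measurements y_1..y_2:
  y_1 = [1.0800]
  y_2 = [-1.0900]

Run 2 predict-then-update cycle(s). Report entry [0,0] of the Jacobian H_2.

step 1: x^-=[0.2480, 3.2400]  P^-=[0.7606 0.2480; 0.2480 0.9100]  H_jac=[0.0763 0.9971]  S=[1.4369]  K=[0.2125; 0.6446]  nu=[-2.1695]  x^+=[-0.2130, 1.8415]  P^+=[0.6957 0.0512; 0.0512 0.3129]
step 2: x^-=[0.6157, 1.8415]  P^-=[0.8651 0.1930; 0.1930 0.5229]  H_jac=[0.3171 0.9484]  S=[1.1634]  K=[0.3931; 0.4789]  nu=[-3.0317]  x^+=[-0.5761, 0.3897]  P^+=[0.6853 -0.0260; -0.0260 0.2561]

H_jac[0,0] = 0.3171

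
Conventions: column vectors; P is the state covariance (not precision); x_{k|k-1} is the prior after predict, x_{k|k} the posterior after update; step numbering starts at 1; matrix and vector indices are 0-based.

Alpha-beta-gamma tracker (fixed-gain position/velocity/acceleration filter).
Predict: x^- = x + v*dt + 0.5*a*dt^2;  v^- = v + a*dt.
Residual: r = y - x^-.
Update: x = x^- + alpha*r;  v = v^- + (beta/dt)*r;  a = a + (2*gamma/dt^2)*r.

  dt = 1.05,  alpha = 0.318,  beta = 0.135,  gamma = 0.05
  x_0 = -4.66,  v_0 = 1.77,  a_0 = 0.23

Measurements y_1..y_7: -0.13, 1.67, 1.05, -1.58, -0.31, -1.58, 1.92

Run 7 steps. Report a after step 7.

step 1: x_pred=-2.6747  r=2.5447  x^+=-1.8655  v^+=2.3387  a^+=0.4608
step 2: x_pred=0.8441  r=0.8259  x^+=1.1068  v^+=2.9287  a^+=0.5357
step 3: x_pred=4.4772  r=-3.4272  x^+=3.3874  v^+=3.0506  a^+=0.2249
step 4: x_pred=6.7144  r=-8.2944  x^+=4.0768  v^+=2.2203  a^+=-0.5275
step 5: x_pred=6.1173  r=-6.4273  x^+=4.0734  v^+=0.8400  a^+=-1.1104
step 6: x_pred=4.3433  r=-5.9233  x^+=2.4597  v^+=-1.0875  a^+=-1.6477
step 7: x_pred=0.4095  r=1.5105  x^+=0.8899  v^+=-2.6234  a^+=-1.5107

a_post = -1.5107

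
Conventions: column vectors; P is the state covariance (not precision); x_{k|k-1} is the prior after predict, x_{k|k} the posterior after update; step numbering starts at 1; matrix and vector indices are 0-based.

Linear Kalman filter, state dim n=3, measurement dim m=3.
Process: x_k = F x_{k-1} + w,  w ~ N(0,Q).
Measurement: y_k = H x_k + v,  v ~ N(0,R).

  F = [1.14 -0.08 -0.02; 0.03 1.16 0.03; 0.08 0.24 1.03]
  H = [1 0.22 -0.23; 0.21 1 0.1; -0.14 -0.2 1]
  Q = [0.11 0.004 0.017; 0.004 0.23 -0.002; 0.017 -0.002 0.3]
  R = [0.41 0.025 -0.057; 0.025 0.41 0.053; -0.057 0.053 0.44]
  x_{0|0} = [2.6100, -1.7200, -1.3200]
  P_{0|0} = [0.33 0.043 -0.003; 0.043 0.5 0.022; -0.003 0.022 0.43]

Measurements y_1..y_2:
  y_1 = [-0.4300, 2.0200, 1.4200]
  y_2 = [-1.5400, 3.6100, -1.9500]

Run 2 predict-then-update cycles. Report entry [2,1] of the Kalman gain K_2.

step 1: x^-=[3.1394, -1.9565, -1.5636]  P^-=[0.5346 0.0247 0.0347; 0.0247 0.9080 0.1819; 0.0347 0.1819 0.7991]  S=[1.0073 0.3085 -0.2771; 0.3085 1.3978 0.1162; -0.2771 0.1162 1.2048]  K=[0.5642 -0.0320 0.0954; -0.0502 0.6841 -0.0801; 0.0207 0.1364 0.6206]  nu=[-3.4986, 3.4736, 3.0318]  x^+=[1.3437, 0.3524, 0.7195]  P^+=[0.2432 -0.0483 0.0325; -0.0483 0.2798 0.0531; 0.0325 0.0531 0.2943]
step 2: x^-=[1.4892, 0.4707, 0.9331]  P^-=[0.4355 -0.0778 0.0484; -0.0778 0.6074 0.1456; 0.0484 0.1456 0.6596]  S=[0.8385 0.1257 -0.1898; 0.1257 1.0416 0.1510; -0.1898 0.1510 1.0563]  K=[0.5183 -0.0600 0.1045; -0.0785 0.6005 -0.0668; 0.0267 0.1259 0.5773]  nu=[-2.9181, 2.7333, -2.5805]  x^+=[-0.4567, 2.5137, -0.2903]  P^+=[0.2252 -0.0567 0.0334; -0.0567 0.2478 0.0485; 0.0334 0.0485 0.2735]

K[2,1] = 0.1259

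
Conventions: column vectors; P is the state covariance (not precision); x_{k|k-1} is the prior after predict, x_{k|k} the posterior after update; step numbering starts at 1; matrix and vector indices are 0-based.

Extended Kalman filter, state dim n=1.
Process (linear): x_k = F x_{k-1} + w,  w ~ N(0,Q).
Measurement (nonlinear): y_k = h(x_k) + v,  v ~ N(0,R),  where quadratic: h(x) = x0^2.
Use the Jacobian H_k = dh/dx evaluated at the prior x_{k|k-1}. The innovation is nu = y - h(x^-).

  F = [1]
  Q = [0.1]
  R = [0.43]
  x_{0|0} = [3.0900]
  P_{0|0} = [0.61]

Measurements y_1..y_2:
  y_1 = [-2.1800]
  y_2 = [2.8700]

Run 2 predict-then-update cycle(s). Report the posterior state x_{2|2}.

step 1: x^-=[3.0900]  P^-=[0.7100]  H_jac=[6.1800]  S=[27.5466]  K=[0.1593]  nu=[-11.7281]  x^+=[1.2219]  P^+=[0.0111]
step 2: x^-=[1.2219]  P^-=[0.1111]  H_jac=[2.4437]  S=[1.0934]  K=[0.2483]  nu=[1.3770]  x^+=[1.5638]  P^+=[0.0437]

x_post = [1.5638]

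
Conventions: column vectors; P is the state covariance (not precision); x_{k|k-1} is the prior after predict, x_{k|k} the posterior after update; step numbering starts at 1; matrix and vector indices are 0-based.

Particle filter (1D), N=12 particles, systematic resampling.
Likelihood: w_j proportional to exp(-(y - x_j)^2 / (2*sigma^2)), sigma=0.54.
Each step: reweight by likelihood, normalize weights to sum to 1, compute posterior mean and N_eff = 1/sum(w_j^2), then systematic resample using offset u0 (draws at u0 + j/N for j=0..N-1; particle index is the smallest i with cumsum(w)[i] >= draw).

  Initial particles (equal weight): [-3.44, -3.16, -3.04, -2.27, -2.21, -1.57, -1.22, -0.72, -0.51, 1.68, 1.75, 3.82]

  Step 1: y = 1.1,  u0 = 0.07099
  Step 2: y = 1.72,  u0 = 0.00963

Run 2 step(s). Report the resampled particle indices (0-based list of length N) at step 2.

resampled_idx = [0, 1, 2, 3, 4, 5, 6, 7, 8, 9, 10, 11]

step 1: w=[0.0000, 0.0000, 0.0000, 0.0000, 0.0000, 0.0000, 0.0001, 0.0032, 0.0111, 0.5291, 0.4565, 0.0000]  mean=1.6797  Neff=2.0471  idx=[9, 9, 9, 9, 9, 9, 10, 10, 10, 10, 10, 10]
step 2: w=[0.0833, 0.0833, 0.0833, 0.0833, 0.0833, 0.0833, 0.0834, 0.0834, 0.0834, 0.0834, 0.0834, 0.0834]  mean=1.7150  Neff=12.0000  idx=[0, 1, 2, 3, 4, 5, 6, 7, 8, 9, 10, 11]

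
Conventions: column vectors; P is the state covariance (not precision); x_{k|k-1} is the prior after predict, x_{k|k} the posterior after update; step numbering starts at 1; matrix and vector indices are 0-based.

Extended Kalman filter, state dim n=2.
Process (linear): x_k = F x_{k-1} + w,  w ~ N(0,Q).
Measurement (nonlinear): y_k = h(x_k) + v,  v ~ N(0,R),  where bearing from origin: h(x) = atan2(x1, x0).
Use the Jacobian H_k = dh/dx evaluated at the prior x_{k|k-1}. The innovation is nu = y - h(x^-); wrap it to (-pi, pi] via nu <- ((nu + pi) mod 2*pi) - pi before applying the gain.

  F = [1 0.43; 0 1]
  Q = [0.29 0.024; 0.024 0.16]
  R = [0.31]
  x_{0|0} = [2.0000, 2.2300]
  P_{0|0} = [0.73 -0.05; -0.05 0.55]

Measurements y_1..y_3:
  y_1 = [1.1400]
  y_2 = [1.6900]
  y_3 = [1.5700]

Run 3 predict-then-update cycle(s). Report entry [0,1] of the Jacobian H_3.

H_jac[0,1] = 0.1608

step 1: x^-=[2.9589, 2.2300]  P^-=[1.0787 0.2105; 0.2105 0.7100]  H_jac=[-0.1624 0.2155]  S=[0.3567]  K=[-0.3640; 0.3332]  nu=[0.4942]  x^+=[2.7790, 2.3946]  P^+=[1.0314 0.2538; 0.2538 0.6704]
step 2: x^-=[3.8087, 2.3946]  P^-=[1.6636 0.5660; 0.5660 0.8304]  H_jac=[-0.1183 0.1882]  S=[0.3375]  K=[-0.2676; 0.2646]  nu=[1.1287]  x^+=[3.5067, 2.6933]  P^+=[1.6395 0.5899; 0.5899 0.8068]
step 3: x^-=[4.6648, 2.6933]  P^-=[2.5860 0.9608; 0.9608 0.9668]  H_jac=[-0.0928 0.1608]  S=[0.3286]  K=[-0.2604; 0.2016]  nu=[1.0464]  x^+=[4.3923, 2.9042]  P^+=[2.5637 0.9781; 0.9781 0.9534]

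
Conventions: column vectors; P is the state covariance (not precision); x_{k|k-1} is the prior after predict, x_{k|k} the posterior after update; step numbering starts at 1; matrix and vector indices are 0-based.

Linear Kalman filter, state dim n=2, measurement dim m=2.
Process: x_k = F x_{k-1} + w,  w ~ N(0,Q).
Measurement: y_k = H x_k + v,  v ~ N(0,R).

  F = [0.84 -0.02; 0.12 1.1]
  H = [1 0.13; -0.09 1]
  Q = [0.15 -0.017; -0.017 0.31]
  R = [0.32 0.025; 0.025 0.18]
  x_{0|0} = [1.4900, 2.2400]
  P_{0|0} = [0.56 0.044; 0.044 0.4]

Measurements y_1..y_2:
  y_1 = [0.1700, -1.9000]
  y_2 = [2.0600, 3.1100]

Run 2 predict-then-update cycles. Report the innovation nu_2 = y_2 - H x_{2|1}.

step 1: x^-=[1.2068, 2.6428]  P^-=[0.5438 0.0712; 0.0712 0.8137]  S=[0.8961 0.1522; 0.1522 0.9853]  K=[0.6299 -0.0747; 0.0599 0.8101]  nu=[-1.3804, -4.4342]  x^+=[0.6686, -1.0320]  P^+=[0.1971 0.0200; 0.0200 0.1491]
step 2: x^-=[0.5823, -1.0549]  P^-=[0.2885 0.0181; 0.0181 0.4986]  S=[0.6216 0.0817; 0.0817 0.6776]  K=[0.4769 -0.0692; 0.0375 0.7288]  nu=[1.6149, 4.2173]  x^+=[1.0608, 2.0793]  P^+=[0.1492 0.0129; 0.0129 0.1333]

innov = [1.6149, 4.2173]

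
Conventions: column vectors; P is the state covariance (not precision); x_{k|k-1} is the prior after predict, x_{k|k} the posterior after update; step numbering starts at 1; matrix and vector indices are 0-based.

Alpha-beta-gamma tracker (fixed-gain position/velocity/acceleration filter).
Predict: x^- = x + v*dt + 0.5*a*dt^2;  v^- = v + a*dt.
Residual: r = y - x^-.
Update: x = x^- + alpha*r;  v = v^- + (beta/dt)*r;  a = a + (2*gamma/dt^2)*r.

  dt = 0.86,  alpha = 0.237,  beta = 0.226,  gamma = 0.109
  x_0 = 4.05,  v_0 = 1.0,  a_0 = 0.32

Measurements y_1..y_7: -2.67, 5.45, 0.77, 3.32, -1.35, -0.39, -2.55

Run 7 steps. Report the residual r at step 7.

resid = -0.4245

step 1: x_pred=5.0283  r=-7.6983  x^+=3.2038  v^+=-0.7479  a^+=-1.9491
step 2: x_pred=1.8399  r=3.6101  x^+=2.6955  v^+=-1.4754  a^+=-0.8850
step 3: x_pred=1.0994  r=-0.3294  x^+=1.0213  v^+=-2.3231  a^+=-0.9821
step 4: x_pred=-1.3397  r=4.6597  x^+=-0.2354  v^+=-1.9431  a^+=0.3914
step 5: x_pred=-1.7617  r=0.4117  x^+=-1.6642  v^+=-1.4984  a^+=0.5127
step 6: x_pred=-2.7632  r=2.3732  x^+=-2.2007  v^+=-0.4338  a^+=1.2122
step 7: x_pred=-2.1255  r=-0.4245  x^+=-2.2261  v^+=0.4972  a^+=1.0871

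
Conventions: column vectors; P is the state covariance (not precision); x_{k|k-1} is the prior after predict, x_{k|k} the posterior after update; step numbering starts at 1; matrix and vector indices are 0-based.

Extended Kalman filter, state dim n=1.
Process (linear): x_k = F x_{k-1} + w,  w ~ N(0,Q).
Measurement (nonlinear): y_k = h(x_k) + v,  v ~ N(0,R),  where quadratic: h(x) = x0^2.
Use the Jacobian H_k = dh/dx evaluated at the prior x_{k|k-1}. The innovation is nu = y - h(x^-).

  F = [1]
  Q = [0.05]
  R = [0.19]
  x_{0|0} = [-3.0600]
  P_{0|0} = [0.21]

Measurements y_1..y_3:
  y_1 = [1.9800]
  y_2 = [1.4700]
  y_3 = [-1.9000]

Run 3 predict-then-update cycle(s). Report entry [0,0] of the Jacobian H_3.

H_jac[0,0] = -2.8753

step 1: x^-=[-3.0600]  P^-=[0.2600]  H_jac=[-6.1200]  S=[9.9281]  K=[-0.1603]  nu=[-7.3836]  x^+=[-1.8766]  P^+=[0.0050]
step 2: x^-=[-1.8766]  P^-=[0.0550]  H_jac=[-3.7532]  S=[0.9644]  K=[-0.2139]  nu=[-2.0517]  x^+=[-1.4377]  P^+=[0.0108]
step 3: x^-=[-1.4377]  P^-=[0.0608]  H_jac=[-2.8753]  S=[0.6929]  K=[-0.2524]  nu=[-3.9669]  x^+=[-0.4363]  P^+=[0.0167]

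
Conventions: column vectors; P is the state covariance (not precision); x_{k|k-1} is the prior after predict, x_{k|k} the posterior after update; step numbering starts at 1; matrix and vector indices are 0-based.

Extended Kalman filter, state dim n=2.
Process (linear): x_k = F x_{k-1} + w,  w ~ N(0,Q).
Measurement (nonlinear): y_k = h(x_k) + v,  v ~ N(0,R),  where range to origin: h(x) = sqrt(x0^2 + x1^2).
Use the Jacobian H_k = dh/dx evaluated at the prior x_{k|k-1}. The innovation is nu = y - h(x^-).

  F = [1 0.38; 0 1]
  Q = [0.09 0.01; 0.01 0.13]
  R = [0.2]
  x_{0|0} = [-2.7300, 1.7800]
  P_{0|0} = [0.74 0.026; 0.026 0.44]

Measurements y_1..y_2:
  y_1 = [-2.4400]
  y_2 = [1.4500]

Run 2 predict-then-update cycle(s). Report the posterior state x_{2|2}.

x_post = [1.5125, 0.1024]

step 1: x^-=[-2.0536, 1.7800]  P^-=[0.9133 0.2032; 0.2032 0.5700]  H_jac=[-0.7557 0.6550]  S=[0.7649]  K=[-0.7283; 0.2873]  nu=[-5.1577]  x^+=[1.7026, 0.2980]  P^+=[0.5076 0.3633; 0.3633 0.5068]
step 2: x^-=[1.8158, 0.2980]  P^-=[0.9469 0.5659; 0.5659 0.6368]  H_jac=[0.9868 0.1619]  S=[1.3196]  K=[0.7775; 0.5013]  nu=[-0.3901]  x^+=[1.5125, 0.1024]  P^+=[0.1491 0.0515; 0.0515 0.3052]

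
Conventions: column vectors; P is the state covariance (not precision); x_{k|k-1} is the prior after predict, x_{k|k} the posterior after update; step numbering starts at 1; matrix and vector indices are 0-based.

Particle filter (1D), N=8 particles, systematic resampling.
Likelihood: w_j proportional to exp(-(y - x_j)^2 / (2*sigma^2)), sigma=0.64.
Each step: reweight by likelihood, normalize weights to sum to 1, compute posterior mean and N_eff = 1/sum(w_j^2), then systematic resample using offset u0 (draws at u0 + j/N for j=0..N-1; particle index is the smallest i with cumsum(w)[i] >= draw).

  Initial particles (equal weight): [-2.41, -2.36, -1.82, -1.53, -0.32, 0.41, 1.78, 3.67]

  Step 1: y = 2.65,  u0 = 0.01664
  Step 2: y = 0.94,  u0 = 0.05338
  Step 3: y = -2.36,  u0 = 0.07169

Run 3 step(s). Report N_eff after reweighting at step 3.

N_eff = 8.0000

step 1: w=[0.0000, 0.0000, 0.0000, 0.0000, 0.0000, 0.0032, 0.5838, 0.4130]  mean=2.5561  Neff=1.9556  idx=[6, 6, 6, 6, 6, 7, 7, 7]
step 2: w=[0.2000, 0.2000, 0.2000, 0.2000, 0.2000, 0.0001, 0.0001, 0.0001]  mean=1.7803  Neff=5.0016  idx=[0, 0, 1, 2, 2, 3, 4, 4]
step 3: w=[0.1250, 0.1250, 0.1250, 0.1250, 0.1250, 0.1250, 0.1250, 0.1250]  mean=1.7800  Neff=8.0000  idx=[0, 1, 2, 3, 4, 5, 6, 7]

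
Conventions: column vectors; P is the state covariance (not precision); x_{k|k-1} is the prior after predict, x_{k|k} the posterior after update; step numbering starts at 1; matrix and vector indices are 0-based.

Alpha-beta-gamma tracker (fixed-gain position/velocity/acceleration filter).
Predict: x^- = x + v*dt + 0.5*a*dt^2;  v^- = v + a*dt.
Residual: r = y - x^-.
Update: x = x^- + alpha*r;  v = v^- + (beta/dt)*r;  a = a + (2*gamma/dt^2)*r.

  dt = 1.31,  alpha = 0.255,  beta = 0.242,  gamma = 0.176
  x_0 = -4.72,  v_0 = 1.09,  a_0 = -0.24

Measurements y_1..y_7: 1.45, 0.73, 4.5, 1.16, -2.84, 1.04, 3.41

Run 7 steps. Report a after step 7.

step 1: x_pred=-3.4980  r=4.9480  x^+=-2.2363  v^+=1.6897  a^+=0.7749
step 2: x_pred=0.6421  r=0.0879  x^+=0.6645  v^+=2.7210  a^+=0.7930
step 3: x_pred=4.9095  r=-0.4095  x^+=4.8051  v^+=3.6842  a^+=0.7090
step 4: x_pred=10.2397  r=-9.0797  x^+=7.9243  v^+=2.9356  a^+=-1.1534
step 5: x_pred=10.7803  r=-13.6203  x^+=7.3071  v^+=-1.0915  a^+=-3.9472
step 6: x_pred=2.4904  r=-1.4504  x^+=2.1205  v^+=-6.5302  a^+=-4.2447
step 7: x_pred=-10.0762  r=13.4862  x^+=-6.6372  v^+=-9.5994  a^+=-1.4784

a_post = -1.4784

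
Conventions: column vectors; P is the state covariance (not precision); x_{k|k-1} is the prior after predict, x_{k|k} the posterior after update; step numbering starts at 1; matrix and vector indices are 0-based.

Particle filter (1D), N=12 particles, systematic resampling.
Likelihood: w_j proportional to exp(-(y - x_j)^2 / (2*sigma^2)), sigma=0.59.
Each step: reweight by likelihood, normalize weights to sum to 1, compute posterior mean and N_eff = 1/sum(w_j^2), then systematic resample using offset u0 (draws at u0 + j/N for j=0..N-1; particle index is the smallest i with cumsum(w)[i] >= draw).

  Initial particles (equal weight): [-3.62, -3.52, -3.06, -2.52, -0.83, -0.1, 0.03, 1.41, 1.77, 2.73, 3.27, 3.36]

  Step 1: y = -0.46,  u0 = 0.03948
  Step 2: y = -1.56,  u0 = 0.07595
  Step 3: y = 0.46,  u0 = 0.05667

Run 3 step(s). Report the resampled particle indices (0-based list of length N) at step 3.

step 1: w=[0.0000, 0.0000, 0.0000, 0.0010, 0.3467, 0.3503, 0.2989, 0.0028, 0.0003, 0.0000, 0.0000, 0.0000]  mean=-0.3118  Neff=3.0096  idx=[4, 4, 4, 4, 5, 5, 5, 5, 6, 6, 6, 6]
step 2: w=[0.2160, 0.2160, 0.2160, 0.2160, 0.0217, 0.0217, 0.0217, 0.0217, 0.0123, 0.0123, 0.0123, 0.0123]  mean=-0.7242  Neff=5.2891  idx=[0, 0, 1, 1, 1, 2, 2, 3, 3, 3, 6, 11]
step 3: w=[0.0395, 0.0395, 0.0395, 0.0395, 0.0395, 0.0395, 0.0395, 0.0395, 0.0395, 0.0395, 0.2747, 0.3305]  mean=-0.3453  Neff=4.9934  idx=[1, 3, 5, 7, 9, 10, 10, 10, 11, 11, 11, 11]

resampled_idx = [1, 3, 5, 7, 9, 10, 10, 10, 11, 11, 11, 11]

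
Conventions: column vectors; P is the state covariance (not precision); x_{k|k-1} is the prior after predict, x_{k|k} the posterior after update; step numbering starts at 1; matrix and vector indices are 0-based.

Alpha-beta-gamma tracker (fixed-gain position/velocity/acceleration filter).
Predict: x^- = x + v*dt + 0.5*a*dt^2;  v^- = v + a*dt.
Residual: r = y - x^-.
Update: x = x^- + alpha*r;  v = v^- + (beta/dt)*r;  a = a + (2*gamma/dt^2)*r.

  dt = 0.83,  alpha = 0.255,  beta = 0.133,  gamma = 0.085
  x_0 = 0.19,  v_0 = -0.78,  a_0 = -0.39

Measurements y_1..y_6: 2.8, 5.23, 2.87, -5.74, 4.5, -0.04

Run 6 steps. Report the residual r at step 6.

step 1: x_pred=-0.5917  r=3.3917  x^+=0.2732  v^+=-0.5602  a^+=0.4470
step 2: x_pred=-0.0379  r=5.2679  x^+=1.3055  v^+=0.6549  a^+=1.7469
step 3: x_pred=2.4508  r=0.4192  x^+=2.5577  v^+=2.1720  a^+=1.8504
step 4: x_pred=4.9978  r=-10.7378  x^+=2.2597  v^+=1.9872  a^+=-0.7994
step 5: x_pred=3.6337  r=0.8663  x^+=3.8546  v^+=1.4625  a^+=-0.5856
step 6: x_pred=4.8668  r=-4.9068  x^+=3.6156  v^+=0.1902  a^+=-1.7965

resid = -4.9068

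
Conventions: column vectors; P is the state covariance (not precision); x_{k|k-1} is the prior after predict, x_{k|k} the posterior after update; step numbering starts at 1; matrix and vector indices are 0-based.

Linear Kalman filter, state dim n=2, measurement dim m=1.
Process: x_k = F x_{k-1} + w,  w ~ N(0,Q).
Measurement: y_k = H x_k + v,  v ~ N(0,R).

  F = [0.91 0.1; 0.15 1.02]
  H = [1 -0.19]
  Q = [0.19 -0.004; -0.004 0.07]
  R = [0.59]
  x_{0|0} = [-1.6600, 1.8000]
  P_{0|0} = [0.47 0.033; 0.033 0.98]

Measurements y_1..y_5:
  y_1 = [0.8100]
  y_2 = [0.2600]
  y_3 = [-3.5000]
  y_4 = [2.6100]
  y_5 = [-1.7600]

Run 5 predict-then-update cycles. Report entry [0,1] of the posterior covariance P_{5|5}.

step 1: x^-=[-1.3306, 1.5870]  P^-=[0.5950 0.1912; 0.1912 1.1103]  S=[1.1524]  K=[0.4848; -0.0171]  nu=[2.4421]  x^+=[-0.1467, 1.5452]  P^+=[0.3242 0.2008; 0.2008 1.1099]
step 2: x^-=[0.0210, 1.5541]  P^-=[0.5061 0.3429; 0.3429 1.2935]  S=[1.0125]  K=[0.4355; 0.0959]  nu=[0.5343]  x^+=[0.2537, 1.6054]  P^+=[0.3141 0.3006; 0.3006 1.2842]
step 3: x^-=[0.3914, 1.6755]  P^-=[0.5176 0.4534; 0.4534 1.5051]  S=[0.9897]  K=[0.4360; 0.1691]  nu=[-3.5731]  x^+=[-1.1664, 1.0712]  P^+=[0.3295 0.3804; 0.3804 1.4768]
step 4: x^-=[-0.9543, 0.9177]  P^-=[0.5469 0.5504; 0.5504 1.7303]  S=[0.9902]  K=[0.4467; 0.2238]  nu=[3.7386]  x^+=[0.7157, 1.7545]  P^+=[0.3493 0.4514; 0.4514 1.6807]
step 5: x^-=[0.8267, 1.8970]  P^-=[0.5782 0.6409; 0.6409 1.9646]  S=[0.9956]  K=[0.4585; 0.2688]  nu=[-2.2263]  x^+=[-0.1940, 1.2986]  P^+=[0.3689 0.5182; 0.5182 1.8926]

P_post[0,1] = 0.5182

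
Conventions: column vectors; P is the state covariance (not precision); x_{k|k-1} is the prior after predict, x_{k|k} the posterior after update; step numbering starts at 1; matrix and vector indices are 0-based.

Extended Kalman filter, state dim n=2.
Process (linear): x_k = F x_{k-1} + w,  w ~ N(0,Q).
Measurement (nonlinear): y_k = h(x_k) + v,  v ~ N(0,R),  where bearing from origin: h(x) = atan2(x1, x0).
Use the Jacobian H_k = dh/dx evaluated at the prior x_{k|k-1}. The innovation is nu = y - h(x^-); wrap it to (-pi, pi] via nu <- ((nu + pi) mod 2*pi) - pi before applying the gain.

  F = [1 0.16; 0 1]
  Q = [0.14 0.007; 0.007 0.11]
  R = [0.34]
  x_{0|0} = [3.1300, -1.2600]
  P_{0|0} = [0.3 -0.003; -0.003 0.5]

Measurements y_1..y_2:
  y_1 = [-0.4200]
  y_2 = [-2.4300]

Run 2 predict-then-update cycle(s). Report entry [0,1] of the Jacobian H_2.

H_jac[0,1] = 0.3019

step 1: x^-=[2.9284, -1.2600]  P^-=[0.4518 0.0840; 0.0840 0.6100]  H_jac=[0.1240 0.2881]  S=[0.4036]  K=[0.1988; 0.4613]  nu=[-0.0137]  x^+=[2.9257, -1.2663]  P^+=[0.4359 0.0470; 0.0470 0.5241]
step 2: x^-=[2.7231, -1.2663]  P^-=[0.6043 0.1379; 0.1379 0.6341]  H_jac=[0.1404 0.3019]  S=[0.4214]  K=[0.3001; 0.5003]  nu=[-1.9947]  x^+=[2.1244, -2.2642]  P^+=[0.5664 0.0746; 0.0746 0.5286]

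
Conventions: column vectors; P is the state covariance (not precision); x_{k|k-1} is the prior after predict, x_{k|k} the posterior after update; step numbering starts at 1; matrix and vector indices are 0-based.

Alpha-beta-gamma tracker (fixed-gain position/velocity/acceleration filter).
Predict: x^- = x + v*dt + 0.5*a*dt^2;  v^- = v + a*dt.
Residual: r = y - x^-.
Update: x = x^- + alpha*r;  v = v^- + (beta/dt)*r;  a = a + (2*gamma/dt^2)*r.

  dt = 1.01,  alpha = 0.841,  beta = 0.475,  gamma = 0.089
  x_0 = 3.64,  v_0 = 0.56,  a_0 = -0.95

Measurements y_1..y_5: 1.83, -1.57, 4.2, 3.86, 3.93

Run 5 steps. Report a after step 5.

a_post = 0.3346

step 1: x_pred=3.7211  r=-1.8911  x^+=2.1307  v^+=-1.2889  a^+=-1.2800
step 2: x_pred=0.1761  r=-1.7461  x^+=-1.2924  v^+=-3.4028  a^+=-1.5847
step 3: x_pred=-5.5375  r=9.7375  x^+=2.6517  v^+=-0.4238  a^+=0.1145
step 4: x_pred=2.2821  r=1.5779  x^+=3.6091  v^+=0.4339  a^+=0.3898
step 5: x_pred=4.2462  r=-0.3162  x^+=3.9803  v^+=0.6789  a^+=0.3346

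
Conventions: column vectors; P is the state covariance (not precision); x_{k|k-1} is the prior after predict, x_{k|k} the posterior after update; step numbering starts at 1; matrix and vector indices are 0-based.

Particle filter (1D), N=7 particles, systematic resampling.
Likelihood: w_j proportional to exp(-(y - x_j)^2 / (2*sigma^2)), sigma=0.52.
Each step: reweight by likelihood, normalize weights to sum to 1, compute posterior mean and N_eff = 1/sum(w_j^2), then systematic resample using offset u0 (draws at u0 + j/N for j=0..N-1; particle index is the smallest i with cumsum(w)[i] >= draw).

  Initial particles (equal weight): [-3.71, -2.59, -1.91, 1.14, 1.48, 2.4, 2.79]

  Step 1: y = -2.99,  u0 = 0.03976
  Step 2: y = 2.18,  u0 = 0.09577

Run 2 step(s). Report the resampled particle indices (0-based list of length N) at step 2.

resampled_idx = [2, 3, 3, 4, 5, 6, 6]

step 1: w=[0.3085, 0.5985, 0.0931, 0.0000, 0.0000, 0.0000, 0.0000]  mean=-2.8722  Neff=2.1647  idx=[0, 0, 1, 1, 1, 1, 1]
step 2: w=[0.0000, 0.0000, 0.2000, 0.2000, 0.2000, 0.2000, 0.2000]  mean=-2.5900  Neff=5.0000  idx=[2, 3, 3, 4, 5, 6, 6]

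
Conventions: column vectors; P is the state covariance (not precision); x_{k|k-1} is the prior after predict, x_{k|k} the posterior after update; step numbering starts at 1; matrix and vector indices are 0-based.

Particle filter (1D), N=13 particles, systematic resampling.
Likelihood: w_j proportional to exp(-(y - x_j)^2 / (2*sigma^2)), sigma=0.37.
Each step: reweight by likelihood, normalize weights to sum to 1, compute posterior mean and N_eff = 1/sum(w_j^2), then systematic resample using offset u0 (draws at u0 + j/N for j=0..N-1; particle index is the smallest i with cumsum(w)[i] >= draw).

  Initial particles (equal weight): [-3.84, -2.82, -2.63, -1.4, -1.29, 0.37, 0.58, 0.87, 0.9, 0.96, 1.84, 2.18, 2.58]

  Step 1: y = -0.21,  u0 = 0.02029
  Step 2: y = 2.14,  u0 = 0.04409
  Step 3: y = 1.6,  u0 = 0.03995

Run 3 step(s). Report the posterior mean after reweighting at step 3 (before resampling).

post_mean = 0.8620

step 1: w=[0.0000, 0.0000, 0.0000, 0.0127, 0.0316, 0.6551, 0.2291, 0.0316, 0.0249, 0.0151, 0.0000, 0.0000, 0.0000]  mean=0.3810  Neff=2.0635  idx=[4, 5, 5, 5, 5, 5, 5, 5, 5, 6, 6, 6, 7]
step 2: w=[0.0000, 0.0033, 0.0033, 0.0033, 0.0033, 0.0033, 0.0033, 0.0033, 0.0033, 0.0423, 0.0423, 0.0423, 0.8469]  mean=0.8201  Neff=1.3838  idx=[9, 11, 12, 12, 12, 12, 12, 12, 12, 12, 12, 12, 12]
step 3: w=[0.0138, 0.0138, 0.0884, 0.0884, 0.0884, 0.0884, 0.0884, 0.0884, 0.0884, 0.0884, 0.0884, 0.0884, 0.0884]  mean=0.8620  Neff=11.5839  idx=[2, 3, 3, 4, 5, 6, 7, 8, 9, 9, 10, 11, 12]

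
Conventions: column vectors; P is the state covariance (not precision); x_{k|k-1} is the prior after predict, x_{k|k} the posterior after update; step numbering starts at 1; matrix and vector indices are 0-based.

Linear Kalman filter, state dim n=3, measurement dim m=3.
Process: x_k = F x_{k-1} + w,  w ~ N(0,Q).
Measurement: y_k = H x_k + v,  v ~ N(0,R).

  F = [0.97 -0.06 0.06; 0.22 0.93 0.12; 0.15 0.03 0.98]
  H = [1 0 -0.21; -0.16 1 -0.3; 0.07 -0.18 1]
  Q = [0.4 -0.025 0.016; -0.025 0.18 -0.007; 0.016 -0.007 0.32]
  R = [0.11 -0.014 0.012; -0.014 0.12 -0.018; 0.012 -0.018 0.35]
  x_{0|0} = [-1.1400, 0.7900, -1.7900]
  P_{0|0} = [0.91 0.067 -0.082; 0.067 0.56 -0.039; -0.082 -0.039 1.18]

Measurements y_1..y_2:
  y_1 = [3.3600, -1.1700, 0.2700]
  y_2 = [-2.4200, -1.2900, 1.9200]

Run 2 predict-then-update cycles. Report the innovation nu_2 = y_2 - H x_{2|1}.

innov = [-5.2219, -0.9274, 1.7431]

step 1: x^-=[-1.2606, 0.2691, -1.9015]  P^-=[1.2454 0.1935 0.1417; 0.1935 0.7398 0.1324; 0.1417 0.1324 1.4485]  S=[1.3598 0.0059 -0.0952; 0.0059 0.8943 -0.4666; -0.0952 -0.4666 1.7958]  K=[0.9053 0.0248 0.1625; 0.1349 0.8731 0.2411; -0.0630 0.0605 0.8112]  nu=[4.2213, -2.2112, 2.3082]  x^+=[2.8811, -0.5355, -0.4286]  P^+=[0.1146 0.0248 0.0637; 0.0248 0.1301 0.0920; 0.0637 0.0920 0.2942]
step 2: x^-=[2.8011, 0.0844, -0.0040]  P^-=[0.5132 0.0291 0.1062; 0.0291 0.3364 0.1377; 0.1062 0.1377 0.6296]  S=[0.6064 -0.0845 0.0203; -0.0845 0.4444 -0.1444; 0.0203 -0.1444 0.9576]  K=[0.8058 0.0034 0.1264; 0.0962 0.7339 0.1913; -0.0582 0.0459 0.6475]  nu=[-5.2219, -0.9274, 1.7431]  x^+=[-1.1897, -0.7653, 1.3862]  P^+=[0.1006 0.0180 0.0500; 0.0180 0.1081 0.0731; 0.0500 0.0731 0.2348]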